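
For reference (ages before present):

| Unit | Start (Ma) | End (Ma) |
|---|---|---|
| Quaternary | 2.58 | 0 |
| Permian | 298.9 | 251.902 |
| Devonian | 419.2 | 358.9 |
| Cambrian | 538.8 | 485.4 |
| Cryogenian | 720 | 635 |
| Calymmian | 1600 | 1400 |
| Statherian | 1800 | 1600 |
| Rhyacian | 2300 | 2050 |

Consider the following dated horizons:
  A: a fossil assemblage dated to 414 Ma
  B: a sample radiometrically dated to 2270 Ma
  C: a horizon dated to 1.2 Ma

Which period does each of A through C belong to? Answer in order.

Match each age against the start–end ranges in the excerpt: A = 414 Ma → Devonian (419.2–358.9); B = 2270 Ma → Rhyacian (2300–2050); C = 1.2 Ma → Quaternary (2.58–0).

A — Devonian; B — Rhyacian; C — Quaternary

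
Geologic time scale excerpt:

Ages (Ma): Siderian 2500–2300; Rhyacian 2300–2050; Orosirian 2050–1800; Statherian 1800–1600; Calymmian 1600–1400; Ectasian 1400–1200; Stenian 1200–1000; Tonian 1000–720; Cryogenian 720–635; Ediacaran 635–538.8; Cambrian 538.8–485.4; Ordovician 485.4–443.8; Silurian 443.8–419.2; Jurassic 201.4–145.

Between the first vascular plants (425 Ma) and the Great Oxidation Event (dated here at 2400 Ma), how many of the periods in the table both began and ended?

11

The older date is 2400 Ma and the younger is 425 Ma.
Periods with start < 2400 and end > 425 Ma: Rhyacian (2300–2050), Orosirian (2050–1800), Statherian (1800–1600), Calymmian (1600–1400), Ectasian (1400–1200), Stenian (1200–1000), Tonian (1000–720), Cryogenian (720–635), Ediacaran (635–538.8), Cambrian (538.8–485.4), Ordovician (485.4–443.8).
That is 11 complete periods.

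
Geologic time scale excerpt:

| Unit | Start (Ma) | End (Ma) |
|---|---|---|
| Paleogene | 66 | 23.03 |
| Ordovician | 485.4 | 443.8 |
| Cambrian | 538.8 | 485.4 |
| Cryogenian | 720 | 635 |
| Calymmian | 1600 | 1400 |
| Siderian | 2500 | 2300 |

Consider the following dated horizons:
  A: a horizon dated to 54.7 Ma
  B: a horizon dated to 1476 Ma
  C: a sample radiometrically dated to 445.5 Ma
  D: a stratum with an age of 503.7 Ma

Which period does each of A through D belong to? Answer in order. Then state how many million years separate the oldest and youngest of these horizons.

A — Paleogene; B — Calymmian; C — Ordovician; D — Cambrian; span 1421.3 million years

Match each age against the start–end ranges in the excerpt: A = 54.7 Ma → Paleogene (66–23.03); B = 1476 Ma → Calymmian (1600–1400); C = 445.5 Ma → Ordovician (485.4–443.8); D = 503.7 Ma → Cambrian (538.8–485.4).
The largest age is 1476 Ma and the smallest is 54.7 Ma; their difference is 1421.3 Myr.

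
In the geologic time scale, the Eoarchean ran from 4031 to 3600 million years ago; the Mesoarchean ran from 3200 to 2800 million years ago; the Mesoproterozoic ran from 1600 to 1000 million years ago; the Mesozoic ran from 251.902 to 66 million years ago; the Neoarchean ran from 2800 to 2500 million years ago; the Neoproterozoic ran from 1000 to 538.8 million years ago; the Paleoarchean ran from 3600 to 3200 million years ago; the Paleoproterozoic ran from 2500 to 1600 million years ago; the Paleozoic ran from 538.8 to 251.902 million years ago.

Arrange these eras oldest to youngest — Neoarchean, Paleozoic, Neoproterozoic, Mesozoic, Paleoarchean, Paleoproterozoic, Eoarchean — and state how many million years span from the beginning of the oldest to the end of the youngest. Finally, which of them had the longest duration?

Eoarchean → Paleoarchean → Neoarchean → Paleoproterozoic → Neoproterozoic → Paleozoic → Mesozoic; total span 3965 Myr; longest is Paleoproterozoic

Start ages (Ma): Eoarchean 4031, Paleoarchean 3600, Neoarchean 2800, Paleoproterozoic 2500, Neoproterozoic 1000, Paleozoic 538.8, Mesozoic 251.902.
Ordered oldest to youngest: Eoarchean, Paleoarchean, Neoarchean, Paleoproterozoic, Neoproterozoic, Paleozoic, Mesozoic.
Span = 4031 − 66 = 3965 Myr.
Durations: Neoarchean 300, Mesozoic 185.902, Eoarchean 431, Paleozoic 286.898, Paleoproterozoic 900, Neoproterozoic 461.2, Paleoarchean 400 → longest is Paleoproterozoic (900 Myr).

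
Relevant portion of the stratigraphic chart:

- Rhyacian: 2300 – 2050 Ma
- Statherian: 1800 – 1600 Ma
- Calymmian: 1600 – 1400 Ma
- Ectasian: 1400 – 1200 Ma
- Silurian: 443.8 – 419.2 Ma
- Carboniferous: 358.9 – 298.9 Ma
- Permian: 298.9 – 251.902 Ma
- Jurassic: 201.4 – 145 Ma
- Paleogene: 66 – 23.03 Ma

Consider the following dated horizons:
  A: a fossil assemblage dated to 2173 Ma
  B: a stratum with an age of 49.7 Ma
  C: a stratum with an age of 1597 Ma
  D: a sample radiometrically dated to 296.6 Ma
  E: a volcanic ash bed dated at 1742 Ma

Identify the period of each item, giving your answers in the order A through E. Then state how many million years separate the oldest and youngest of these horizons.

A: 2173 Ma lies in 2300–2050 Ma, so Rhyacian.
B: 49.7 Ma lies in 66–23.03 Ma, so Paleogene.
C: 1597 Ma lies in 1600–1400 Ma, so Calymmian.
D: 296.6 Ma lies in 298.9–251.902 Ma, so Permian.
E: 1742 Ma lies in 1800–1600 Ma, so Statherian.
Oldest = 2173 Ma, youngest = 49.7 Ma → span 2123.3 Myr.

A — Rhyacian; B — Paleogene; C — Calymmian; D — Permian; E — Statherian; span 2123.3 million years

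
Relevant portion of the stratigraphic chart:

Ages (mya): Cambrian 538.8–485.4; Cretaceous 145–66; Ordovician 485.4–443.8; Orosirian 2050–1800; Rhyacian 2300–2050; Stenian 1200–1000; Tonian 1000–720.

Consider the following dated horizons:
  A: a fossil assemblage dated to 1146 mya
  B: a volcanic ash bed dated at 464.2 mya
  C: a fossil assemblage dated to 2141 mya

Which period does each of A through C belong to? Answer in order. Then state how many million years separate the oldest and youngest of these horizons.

A: 1146 Ma lies in 1200–1000 Ma, so Stenian.
B: 464.2 Ma lies in 485.4–443.8 Ma, so Ordovician.
C: 2141 Ma lies in 2300–2050 Ma, so Rhyacian.
Oldest = 2141 Ma, youngest = 464.2 Ma → span 1676.8 Myr.

A — Stenian; B — Ordovician; C — Rhyacian; span 1676.8 million years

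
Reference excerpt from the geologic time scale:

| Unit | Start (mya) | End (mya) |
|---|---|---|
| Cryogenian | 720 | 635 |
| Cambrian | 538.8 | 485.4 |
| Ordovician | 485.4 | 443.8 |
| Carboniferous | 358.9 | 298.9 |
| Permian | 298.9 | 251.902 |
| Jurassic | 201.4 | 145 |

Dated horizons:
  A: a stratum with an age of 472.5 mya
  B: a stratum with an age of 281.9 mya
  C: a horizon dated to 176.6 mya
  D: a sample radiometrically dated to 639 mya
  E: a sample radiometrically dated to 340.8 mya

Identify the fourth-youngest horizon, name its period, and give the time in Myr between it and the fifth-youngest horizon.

Smaller Ma means younger, so youngest first: C 176.6 < B 281.9 < E 340.8 < A 472.5 < D 639.
Counting 4 along gives A (472.5 Ma); the excerpt puts that inside the Ordovician, 485.4–443.8 Ma.
Next in line is D (639 Ma), and 639 − 472.5 = 166.5 Myr.

A, in the Ordovician; 166.5 million years to D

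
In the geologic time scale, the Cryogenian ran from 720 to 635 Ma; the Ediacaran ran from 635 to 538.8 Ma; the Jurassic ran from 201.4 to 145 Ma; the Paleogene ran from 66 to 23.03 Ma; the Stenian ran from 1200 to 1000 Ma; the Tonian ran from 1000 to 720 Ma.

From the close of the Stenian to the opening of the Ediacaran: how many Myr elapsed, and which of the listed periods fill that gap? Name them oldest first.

The Stenian closes at 1000 Ma and the Ediacaran opens at 635 Ma, so the interval is 1000 − 635 = 365 Myr.
A period fits inside if it starts at or after 1000 Ma and ends at or before 635 Ma; oldest first that gives Tonian, Cryogenian.

365 million years; Tonian, Cryogenian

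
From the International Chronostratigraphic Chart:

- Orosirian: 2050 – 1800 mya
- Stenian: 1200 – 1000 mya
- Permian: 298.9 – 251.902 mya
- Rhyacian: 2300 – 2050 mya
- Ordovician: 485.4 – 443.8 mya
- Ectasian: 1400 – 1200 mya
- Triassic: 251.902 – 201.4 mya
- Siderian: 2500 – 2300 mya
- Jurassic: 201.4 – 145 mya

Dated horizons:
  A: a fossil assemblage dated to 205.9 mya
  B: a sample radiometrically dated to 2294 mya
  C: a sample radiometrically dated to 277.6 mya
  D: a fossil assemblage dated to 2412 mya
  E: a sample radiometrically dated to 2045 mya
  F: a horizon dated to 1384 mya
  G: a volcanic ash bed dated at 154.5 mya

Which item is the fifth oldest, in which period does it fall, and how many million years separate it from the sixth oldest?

C, in the Permian; 71.7 million years to A

Larger Ma means older, so oldest first: D 2412 > B 2294 > E 2045 > F 1384 > C 277.6 > A 205.9 > G 154.5.
Counting 5 along gives C (277.6 Ma); the excerpt puts that inside the Permian, 298.9–251.902 Ma.
Next in line is A (205.9 Ma), and 277.6 − 205.9 = 71.7 Myr.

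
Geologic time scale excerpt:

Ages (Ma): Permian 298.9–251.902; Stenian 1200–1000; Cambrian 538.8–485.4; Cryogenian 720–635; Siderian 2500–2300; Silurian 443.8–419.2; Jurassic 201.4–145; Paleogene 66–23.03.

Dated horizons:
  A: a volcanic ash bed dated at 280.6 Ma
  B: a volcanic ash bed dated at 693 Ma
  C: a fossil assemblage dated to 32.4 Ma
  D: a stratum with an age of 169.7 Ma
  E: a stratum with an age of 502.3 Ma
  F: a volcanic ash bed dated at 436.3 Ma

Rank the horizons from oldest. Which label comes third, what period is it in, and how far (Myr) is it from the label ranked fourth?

F, in the Silurian; 155.7 million years to A

Larger Ma means older, so oldest first: B 693 > E 502.3 > F 436.3 > A 280.6 > D 169.7 > C 32.4.
Counting 3 along gives F (436.3 Ma); the excerpt puts that inside the Silurian, 443.8–419.2 Ma.
Next in line is A (280.6 Ma), and 436.3 − 280.6 = 155.7 Myr.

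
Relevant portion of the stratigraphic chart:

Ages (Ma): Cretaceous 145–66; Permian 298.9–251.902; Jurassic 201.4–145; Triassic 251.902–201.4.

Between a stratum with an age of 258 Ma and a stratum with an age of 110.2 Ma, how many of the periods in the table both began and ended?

2

The older date is 258 Ma and the younger is 110.2 Ma.
Periods with start < 258 and end > 110.2 Ma: Triassic (251.902–201.4), Jurassic (201.4–145).
That is 2 complete periods.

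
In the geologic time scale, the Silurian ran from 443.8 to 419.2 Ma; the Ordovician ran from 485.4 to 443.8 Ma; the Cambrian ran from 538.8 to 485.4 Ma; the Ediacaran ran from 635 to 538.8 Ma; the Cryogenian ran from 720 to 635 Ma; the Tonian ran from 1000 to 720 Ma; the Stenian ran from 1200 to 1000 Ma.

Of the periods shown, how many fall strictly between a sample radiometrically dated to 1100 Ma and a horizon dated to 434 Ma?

The older date is 1100 Ma and the younger is 434 Ma.
Periods with start < 1100 and end > 434 Ma: Tonian (1000–720), Cryogenian (720–635), Ediacaran (635–538.8), Cambrian (538.8–485.4), Ordovician (485.4–443.8).
That is 5 complete periods.

5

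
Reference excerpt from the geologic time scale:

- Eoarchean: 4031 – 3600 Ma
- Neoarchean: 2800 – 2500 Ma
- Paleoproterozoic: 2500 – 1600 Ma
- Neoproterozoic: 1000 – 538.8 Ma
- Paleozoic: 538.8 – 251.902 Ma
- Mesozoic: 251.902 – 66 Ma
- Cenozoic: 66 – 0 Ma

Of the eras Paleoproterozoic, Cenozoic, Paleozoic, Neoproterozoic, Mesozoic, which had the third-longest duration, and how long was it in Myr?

Paleozoic, 286.898 million years

Start − end for each: Paleoproterozoic 2500 − 1600 = 900; Cenozoic 66 − 0 = 66; Paleozoic 538.8 − 251.902 = 286.898; Neoproterozoic 1000 − 538.8 = 461.2; Mesozoic 251.902 − 66 = 185.902.
Ranking these from longest: Paleoproterozoic > Neoproterozoic > Paleozoic > Mesozoic > Cenozoic.
Position 3 in that ranking is Paleozoic, which lasted 286.898 Myr.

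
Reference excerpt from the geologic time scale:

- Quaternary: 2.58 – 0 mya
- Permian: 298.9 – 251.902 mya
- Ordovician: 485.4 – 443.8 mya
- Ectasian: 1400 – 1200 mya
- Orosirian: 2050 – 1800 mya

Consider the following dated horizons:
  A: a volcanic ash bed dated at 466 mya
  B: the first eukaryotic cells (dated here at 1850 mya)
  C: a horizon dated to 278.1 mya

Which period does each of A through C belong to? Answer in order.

A: 466 Ma lies in 485.4–443.8 Ma, so Ordovician.
B: 1850 Ma lies in 2050–1800 Ma, so Orosirian.
C: 278.1 Ma lies in 298.9–251.902 Ma, so Permian.

A — Ordovician; B — Orosirian; C — Permian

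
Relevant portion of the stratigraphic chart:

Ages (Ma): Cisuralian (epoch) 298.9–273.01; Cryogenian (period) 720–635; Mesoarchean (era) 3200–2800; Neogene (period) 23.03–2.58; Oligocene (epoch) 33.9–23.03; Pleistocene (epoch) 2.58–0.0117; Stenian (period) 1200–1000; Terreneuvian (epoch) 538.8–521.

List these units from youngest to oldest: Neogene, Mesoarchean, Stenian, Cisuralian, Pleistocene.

The oldest of these is Mesoarchean (starts 3200 Ma) and the youngest is Pleistocene (ends 0.0117 Ma).
In between, by decreasing start age: Stenian (1200), Cisuralian (298.9), Neogene (23.03).
Listing youngest first means reversing that sequence.

Pleistocene → Neogene → Cisuralian → Stenian → Mesoarchean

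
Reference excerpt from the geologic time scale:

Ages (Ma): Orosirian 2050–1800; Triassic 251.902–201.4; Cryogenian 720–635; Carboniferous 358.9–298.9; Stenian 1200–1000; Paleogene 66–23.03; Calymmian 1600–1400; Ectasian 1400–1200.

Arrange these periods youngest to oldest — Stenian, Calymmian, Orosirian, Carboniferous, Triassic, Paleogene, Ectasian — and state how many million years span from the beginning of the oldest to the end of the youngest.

Paleogene → Triassic → Carboniferous → Stenian → Ectasian → Calymmian → Orosirian; total span 2026.97 Myr

Start ages (Ma): Orosirian 2050, Calymmian 1600, Ectasian 1400, Stenian 1200, Carboniferous 358.9, Triassic 251.902, Paleogene 66.
Ordered youngest to oldest: Paleogene, Triassic, Carboniferous, Stenian, Ectasian, Calymmian, Orosirian.
Span = 2050 − 23.03 = 2026.97 Myr.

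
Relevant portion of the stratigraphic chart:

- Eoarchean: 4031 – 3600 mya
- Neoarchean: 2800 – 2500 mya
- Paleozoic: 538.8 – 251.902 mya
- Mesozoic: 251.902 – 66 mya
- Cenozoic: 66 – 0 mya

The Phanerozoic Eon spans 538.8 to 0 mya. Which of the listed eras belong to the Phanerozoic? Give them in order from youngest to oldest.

Cenozoic, Mesozoic, Paleozoic

Eras with both bounds inside 538.8–0 Ma: Cenozoic (66–0), Mesozoic (251.902–66), Paleozoic (538.8–251.902).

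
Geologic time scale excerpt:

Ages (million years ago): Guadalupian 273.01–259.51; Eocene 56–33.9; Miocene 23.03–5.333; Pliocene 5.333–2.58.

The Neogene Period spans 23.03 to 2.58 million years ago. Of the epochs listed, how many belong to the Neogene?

2

Epochs inside 23.03–2.58 Ma: Miocene, Pliocene — 2 in total.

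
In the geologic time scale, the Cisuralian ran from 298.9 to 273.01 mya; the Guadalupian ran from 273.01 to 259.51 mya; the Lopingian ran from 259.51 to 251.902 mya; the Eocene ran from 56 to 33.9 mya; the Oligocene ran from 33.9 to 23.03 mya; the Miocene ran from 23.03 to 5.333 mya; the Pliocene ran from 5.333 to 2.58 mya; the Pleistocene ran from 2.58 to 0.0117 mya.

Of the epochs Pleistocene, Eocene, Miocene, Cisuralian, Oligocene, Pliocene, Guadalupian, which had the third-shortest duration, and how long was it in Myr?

Start − end for each: Pleistocene 2.58 − 0.0117 = 2.5683; Eocene 56 − 33.9 = 22.1; Miocene 23.03 − 5.333 = 17.697; Cisuralian 298.9 − 273.01 = 25.89; Oligocene 33.9 − 23.03 = 10.87; Pliocene 5.333 − 2.58 = 2.753; Guadalupian 273.01 − 259.51 = 13.5.
Ranking these from shortest: Pleistocene < Pliocene < Oligocene < Guadalupian < Miocene < Eocene < Cisuralian.
Position 3 in that ranking is Oligocene, which lasted 10.87 Myr.

Oligocene, 10.87 million years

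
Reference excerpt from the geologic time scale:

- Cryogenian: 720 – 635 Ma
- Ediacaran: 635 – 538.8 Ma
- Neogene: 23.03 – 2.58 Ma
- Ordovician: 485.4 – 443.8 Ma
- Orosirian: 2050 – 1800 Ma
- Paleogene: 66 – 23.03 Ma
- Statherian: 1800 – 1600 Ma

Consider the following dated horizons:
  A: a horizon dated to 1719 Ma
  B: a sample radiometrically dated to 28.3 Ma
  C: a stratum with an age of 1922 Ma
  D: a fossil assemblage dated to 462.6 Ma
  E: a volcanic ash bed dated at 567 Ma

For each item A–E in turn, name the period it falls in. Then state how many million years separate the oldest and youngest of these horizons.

Match each age against the start–end ranges in the excerpt: A = 1719 Ma → Statherian (1800–1600); B = 28.3 Ma → Paleogene (66–23.03); C = 1922 Ma → Orosirian (2050–1800); D = 462.6 Ma → Ordovician (485.4–443.8); E = 567 Ma → Ediacaran (635–538.8).
The largest age is 1922 Ma and the smallest is 28.3 Ma; their difference is 1893.7 Myr.

A — Statherian; B — Paleogene; C — Orosirian; D — Ordovician; E — Ediacaran; span 1893.7 million years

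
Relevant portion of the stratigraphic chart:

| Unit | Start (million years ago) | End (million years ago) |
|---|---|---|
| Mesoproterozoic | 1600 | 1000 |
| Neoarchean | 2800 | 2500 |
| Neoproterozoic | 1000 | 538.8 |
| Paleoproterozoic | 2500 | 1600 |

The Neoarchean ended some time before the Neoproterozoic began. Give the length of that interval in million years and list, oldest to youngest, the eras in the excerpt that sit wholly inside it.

1500 million years; Paleoproterozoic, Mesoproterozoic

End of Neoarchean = 2500 Ma; start of Neoproterozoic = 1000 Ma.
Gap = 2500 − 1000 = 1500 Myr.
Eras wholly inside 2500–1000 Ma: Paleoproterozoic (2500–1600), Mesoproterozoic (1600–1000).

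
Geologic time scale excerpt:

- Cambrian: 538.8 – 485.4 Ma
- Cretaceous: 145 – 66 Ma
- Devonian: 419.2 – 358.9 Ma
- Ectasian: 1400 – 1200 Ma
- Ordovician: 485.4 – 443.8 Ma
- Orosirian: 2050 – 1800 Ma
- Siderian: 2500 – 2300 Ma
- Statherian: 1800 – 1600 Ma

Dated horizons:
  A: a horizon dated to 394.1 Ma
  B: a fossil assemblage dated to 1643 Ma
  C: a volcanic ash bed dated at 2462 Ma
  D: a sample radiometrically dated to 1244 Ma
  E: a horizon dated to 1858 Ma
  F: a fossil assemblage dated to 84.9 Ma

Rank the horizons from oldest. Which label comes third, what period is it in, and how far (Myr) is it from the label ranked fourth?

Larger Ma means older, so oldest first: C 2462 > E 1858 > B 1643 > D 1244 > A 394.1 > F 84.9.
Counting 3 along gives B (1643 Ma); the excerpt puts that inside the Statherian, 1800–1600 Ma.
Next in line is D (1244 Ma), and 1643 − 1244 = 399 Myr.

B, in the Statherian; 399 million years to D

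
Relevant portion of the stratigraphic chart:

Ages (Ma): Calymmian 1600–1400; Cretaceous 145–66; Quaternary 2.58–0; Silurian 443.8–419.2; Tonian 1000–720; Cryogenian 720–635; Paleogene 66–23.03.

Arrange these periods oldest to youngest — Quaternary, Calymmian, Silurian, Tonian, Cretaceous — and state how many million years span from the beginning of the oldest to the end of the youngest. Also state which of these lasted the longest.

Calymmian, Tonian, Silurian, Cretaceous, Quaternary; total span 1600 Myr; longest is Tonian

Start ages (Ma): Calymmian 1600, Tonian 1000, Silurian 443.8, Cretaceous 145, Quaternary 2.58.
Ordered oldest to youngest: Calymmian, Tonian, Silurian, Cretaceous, Quaternary.
Span = 1600 − 0 = 1600 Myr.
Durations: Tonian 280, Calymmian 200, Silurian 24.6, Quaternary 2.58, Cretaceous 79 → longest is Tonian (280 Myr).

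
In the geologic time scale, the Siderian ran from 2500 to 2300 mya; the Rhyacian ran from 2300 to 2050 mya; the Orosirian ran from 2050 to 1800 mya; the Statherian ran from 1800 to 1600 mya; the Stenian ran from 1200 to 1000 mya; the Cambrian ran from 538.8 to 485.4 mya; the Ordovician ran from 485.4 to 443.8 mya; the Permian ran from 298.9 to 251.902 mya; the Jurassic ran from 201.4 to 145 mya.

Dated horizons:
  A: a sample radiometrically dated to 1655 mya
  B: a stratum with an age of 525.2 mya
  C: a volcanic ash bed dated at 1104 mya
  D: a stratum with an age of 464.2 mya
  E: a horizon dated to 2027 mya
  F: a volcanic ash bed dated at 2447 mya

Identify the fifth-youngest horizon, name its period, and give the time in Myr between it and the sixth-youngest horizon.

E, in the Orosirian; 420 million years to F

Sorted youngest-first by Ma: D (464.2), B (525.2), C (1104), A (1655), E (2027), F (2447).
The fifth youngest is E at 2027 Ma, which lies in 2050–1800 Ma: the Orosirian.
The sixth youngest is F at 2447 Ma; separation = |2027 − 2447| = 420 Myr.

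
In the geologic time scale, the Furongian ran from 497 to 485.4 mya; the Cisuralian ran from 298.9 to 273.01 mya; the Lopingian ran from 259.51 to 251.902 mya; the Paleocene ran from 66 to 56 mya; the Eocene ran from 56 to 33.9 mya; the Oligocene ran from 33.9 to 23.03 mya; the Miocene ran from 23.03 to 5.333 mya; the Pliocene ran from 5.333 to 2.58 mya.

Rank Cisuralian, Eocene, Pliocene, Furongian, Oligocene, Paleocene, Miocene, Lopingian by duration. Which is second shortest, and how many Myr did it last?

Lopingian, 7.608 million years

Start − end for each: Cisuralian 298.9 − 273.01 = 25.89; Eocene 56 − 33.9 = 22.1; Pliocene 5.333 − 2.58 = 2.753; Furongian 497 − 485.4 = 11.6; Oligocene 33.9 − 23.03 = 10.87; Paleocene 66 − 56 = 10; Miocene 23.03 − 5.333 = 17.697; Lopingian 259.51 − 251.902 = 7.608.
Ranking these from shortest: Pliocene < Lopingian < Paleocene < Oligocene < Furongian < Miocene < Eocene < Cisuralian.
Position 2 in that ranking is Lopingian, which lasted 7.608 Myr.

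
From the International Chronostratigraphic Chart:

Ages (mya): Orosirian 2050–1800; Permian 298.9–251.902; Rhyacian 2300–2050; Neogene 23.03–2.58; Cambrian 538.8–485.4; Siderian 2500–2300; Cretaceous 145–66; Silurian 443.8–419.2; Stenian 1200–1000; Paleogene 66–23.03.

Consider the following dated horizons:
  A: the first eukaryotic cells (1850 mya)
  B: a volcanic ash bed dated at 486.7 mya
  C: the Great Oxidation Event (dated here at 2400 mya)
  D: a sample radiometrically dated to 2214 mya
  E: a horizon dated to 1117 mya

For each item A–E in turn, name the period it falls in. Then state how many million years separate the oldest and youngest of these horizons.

A — Orosirian; B — Cambrian; C — Siderian; D — Rhyacian; E — Stenian; span 1913.3 million years

A: 1850 Ma lies in 2050–1800 Ma, so Orosirian.
B: 486.7 Ma lies in 538.8–485.4 Ma, so Cambrian.
C: 2400 Ma lies in 2500–2300 Ma, so Siderian.
D: 2214 Ma lies in 2300–2050 Ma, so Rhyacian.
E: 1117 Ma lies in 1200–1000 Ma, so Stenian.
Oldest = 2400 Ma, youngest = 486.7 Ma → span 1913.3 Myr.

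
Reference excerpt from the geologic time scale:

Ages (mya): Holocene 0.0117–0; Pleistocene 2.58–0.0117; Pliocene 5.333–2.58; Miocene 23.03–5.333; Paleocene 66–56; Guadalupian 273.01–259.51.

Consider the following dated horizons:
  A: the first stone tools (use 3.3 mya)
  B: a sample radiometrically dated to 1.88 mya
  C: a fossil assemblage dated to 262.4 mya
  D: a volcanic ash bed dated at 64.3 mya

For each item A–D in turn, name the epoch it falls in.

A — Pliocene; B — Pleistocene; C — Guadalupian; D — Paleocene

A: 3.3 Ma lies in 5.333–2.58 Ma, so Pliocene.
B: 1.88 Ma lies in 2.58–0.0117 Ma, so Pleistocene.
C: 262.4 Ma lies in 273.01–259.51 Ma, so Guadalupian.
D: 64.3 Ma lies in 66–56 Ma, so Paleocene.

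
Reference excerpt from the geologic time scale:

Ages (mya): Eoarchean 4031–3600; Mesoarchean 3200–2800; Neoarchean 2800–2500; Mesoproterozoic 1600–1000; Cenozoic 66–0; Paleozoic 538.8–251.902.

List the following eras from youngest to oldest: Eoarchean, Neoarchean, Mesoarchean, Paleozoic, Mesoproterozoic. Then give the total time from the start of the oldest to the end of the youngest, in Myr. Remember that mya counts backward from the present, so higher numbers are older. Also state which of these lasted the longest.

Paleozoic, Mesoproterozoic, Neoarchean, Mesoarchean, Eoarchean; total span 3779.098 Myr; longest is Mesoproterozoic

Start ages (Ma): Eoarchean 4031, Mesoarchean 3200, Neoarchean 2800, Mesoproterozoic 1600, Paleozoic 538.8.
Ordered youngest to oldest: Paleozoic, Mesoproterozoic, Neoarchean, Mesoarchean, Eoarchean.
Span = 4031 − 251.902 = 3779.098 Myr.
Durations: Mesoarchean 400, Neoarchean 300, Eoarchean 431, Paleozoic 286.898, Mesoproterozoic 600 → longest is Mesoproterozoic (600 Myr).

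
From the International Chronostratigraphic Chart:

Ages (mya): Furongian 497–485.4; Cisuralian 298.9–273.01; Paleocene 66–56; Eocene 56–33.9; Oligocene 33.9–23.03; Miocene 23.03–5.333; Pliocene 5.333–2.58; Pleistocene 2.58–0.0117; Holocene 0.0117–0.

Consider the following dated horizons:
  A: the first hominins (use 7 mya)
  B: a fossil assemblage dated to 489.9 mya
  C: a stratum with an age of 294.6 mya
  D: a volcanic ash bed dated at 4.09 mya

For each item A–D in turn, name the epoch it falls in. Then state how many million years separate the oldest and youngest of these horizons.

Match each age against the start–end ranges in the excerpt: A = 7 Ma → Miocene (23.03–5.333); B = 489.9 Ma → Furongian (497–485.4); C = 294.6 Ma → Cisuralian (298.9–273.01); D = 4.09 Ma → Pliocene (5.333–2.58).
The largest age is 489.9 Ma and the smallest is 4.09 Ma; their difference is 485.81 Myr.

A — Miocene; B — Furongian; C — Cisuralian; D — Pliocene; span 485.81 million years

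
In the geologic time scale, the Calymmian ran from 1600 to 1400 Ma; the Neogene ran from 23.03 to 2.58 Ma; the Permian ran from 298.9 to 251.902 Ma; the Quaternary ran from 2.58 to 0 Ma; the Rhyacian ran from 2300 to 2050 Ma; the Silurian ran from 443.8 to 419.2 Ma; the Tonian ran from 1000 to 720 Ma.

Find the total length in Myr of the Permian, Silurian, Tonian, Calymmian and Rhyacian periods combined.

801.598 million years

Each duration: Permian = 46.998; Silurian = 24.6; Tonian = 280; Calymmian = 200; Rhyacian = 250.
Sum: 46.998 + 24.6 + 280 + 200 + 250 = 801.598 Myr.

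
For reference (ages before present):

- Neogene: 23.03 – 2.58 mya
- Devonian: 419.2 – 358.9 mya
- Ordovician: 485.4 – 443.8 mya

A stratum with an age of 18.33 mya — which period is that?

Neogene

18.33 Ma lies between 23.03 and 2.58 Ma, so it falls in the Neogene.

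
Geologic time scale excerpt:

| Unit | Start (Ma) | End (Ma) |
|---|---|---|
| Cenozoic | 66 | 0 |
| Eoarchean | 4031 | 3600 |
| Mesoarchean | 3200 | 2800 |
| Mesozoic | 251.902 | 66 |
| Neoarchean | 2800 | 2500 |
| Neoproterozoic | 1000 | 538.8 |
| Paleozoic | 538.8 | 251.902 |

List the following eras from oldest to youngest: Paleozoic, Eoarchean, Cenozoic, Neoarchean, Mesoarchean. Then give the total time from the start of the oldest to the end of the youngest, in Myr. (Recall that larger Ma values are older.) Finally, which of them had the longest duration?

From the excerpt: Paleozoic 538.8–251.902; Eoarchean 4031–3600; Cenozoic 66–0; Neoarchean 2800–2500; Mesoarchean 3200–2800 (Ma).
Larger Ma is earlier, so the oldest is Eoarchean and the youngest is Cenozoic; oldest to youngest: Eoarchean, Mesoarchean, Neoarchean, Paleozoic, Cenozoic.
Oldest start 4031 minus youngest end 0 gives 4031 Myr overall.
Individual lengths (start − end): Cenozoic 66; Eoarchean 431; Paleozoic 286.898; Neoarchean 300; Mesoarchean 400. The largest is Eoarchean at 431 Myr.

Eoarchean, Mesoarchean, Neoarchean, Paleozoic, Cenozoic; total span 4031 Myr; longest is Eoarchean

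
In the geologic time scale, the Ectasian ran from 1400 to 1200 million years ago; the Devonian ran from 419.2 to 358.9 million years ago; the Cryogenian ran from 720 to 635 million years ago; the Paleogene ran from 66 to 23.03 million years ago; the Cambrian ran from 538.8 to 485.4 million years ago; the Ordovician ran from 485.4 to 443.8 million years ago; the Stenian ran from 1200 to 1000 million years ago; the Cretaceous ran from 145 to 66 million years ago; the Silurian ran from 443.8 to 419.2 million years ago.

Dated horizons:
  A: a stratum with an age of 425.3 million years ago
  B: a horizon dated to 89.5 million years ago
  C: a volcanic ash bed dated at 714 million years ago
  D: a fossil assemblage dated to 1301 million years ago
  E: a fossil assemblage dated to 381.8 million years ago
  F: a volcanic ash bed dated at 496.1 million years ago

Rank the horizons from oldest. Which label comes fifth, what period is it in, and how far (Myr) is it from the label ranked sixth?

Sorted oldest-first by Ma: D (1301), C (714), F (496.1), A (425.3), E (381.8), B (89.5).
The fifth oldest is E at 381.8 Ma, which lies in 419.2–358.9 Ma: the Devonian.
The sixth oldest is B at 89.5 Ma; separation = |381.8 − 89.5| = 292.3 Myr.

E, in the Devonian; 292.3 million years to B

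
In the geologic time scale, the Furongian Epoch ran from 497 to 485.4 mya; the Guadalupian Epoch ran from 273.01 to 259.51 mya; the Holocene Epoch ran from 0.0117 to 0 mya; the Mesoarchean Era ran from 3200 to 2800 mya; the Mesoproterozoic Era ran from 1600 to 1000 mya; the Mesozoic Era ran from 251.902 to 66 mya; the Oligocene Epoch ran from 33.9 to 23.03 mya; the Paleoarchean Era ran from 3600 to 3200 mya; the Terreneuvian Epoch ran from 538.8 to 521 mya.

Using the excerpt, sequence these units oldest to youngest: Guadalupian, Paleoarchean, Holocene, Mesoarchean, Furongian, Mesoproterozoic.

Paleoarchean, Mesoarchean, Mesoproterozoic, Furongian, Guadalupian, Holocene

Sorting by start age (descending Ma, since larger Ma = older): Paleoarchean began 3600, Mesoarchean began 3200, Mesoproterozoic began 1600, Furongian began 497, Guadalupian began 273.01, Holocene began 0.0117.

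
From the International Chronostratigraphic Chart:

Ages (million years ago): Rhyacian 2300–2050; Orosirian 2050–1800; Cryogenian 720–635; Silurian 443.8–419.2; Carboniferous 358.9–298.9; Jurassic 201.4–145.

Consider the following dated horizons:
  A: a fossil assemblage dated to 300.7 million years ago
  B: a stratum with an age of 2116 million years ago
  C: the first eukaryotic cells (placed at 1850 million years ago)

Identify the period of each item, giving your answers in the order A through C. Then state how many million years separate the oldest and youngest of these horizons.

A: 300.7 Ma lies in 358.9–298.9 Ma, so Carboniferous.
B: 2116 Ma lies in 2300–2050 Ma, so Rhyacian.
C: 1850 Ma lies in 2050–1800 Ma, so Orosirian.
Oldest = 2116 Ma, youngest = 300.7 Ma → span 1815.3 Myr.

A — Carboniferous; B — Rhyacian; C — Orosirian; span 1815.3 million years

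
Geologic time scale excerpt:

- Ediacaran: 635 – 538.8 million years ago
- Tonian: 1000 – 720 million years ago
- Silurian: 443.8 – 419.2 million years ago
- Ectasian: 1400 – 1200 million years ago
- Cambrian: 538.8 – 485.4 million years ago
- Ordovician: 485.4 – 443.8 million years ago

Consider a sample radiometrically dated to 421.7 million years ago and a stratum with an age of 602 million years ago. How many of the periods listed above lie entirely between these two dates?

2

The older date is 602 Ma and the younger is 421.7 Ma.
Periods with start < 602 and end > 421.7 Ma: Cambrian (538.8–485.4), Ordovician (485.4–443.8).
That is 2 complete periods.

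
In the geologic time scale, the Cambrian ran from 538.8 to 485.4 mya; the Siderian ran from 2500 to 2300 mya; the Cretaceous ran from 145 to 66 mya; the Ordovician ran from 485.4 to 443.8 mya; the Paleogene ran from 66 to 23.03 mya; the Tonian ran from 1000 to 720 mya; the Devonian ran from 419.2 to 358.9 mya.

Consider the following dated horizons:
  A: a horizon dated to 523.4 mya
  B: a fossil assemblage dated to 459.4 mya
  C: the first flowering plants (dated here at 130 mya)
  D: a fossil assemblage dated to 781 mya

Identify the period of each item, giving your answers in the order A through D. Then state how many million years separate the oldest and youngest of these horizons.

A: 523.4 Ma lies in 538.8–485.4 Ma, so Cambrian.
B: 459.4 Ma lies in 485.4–443.8 Ma, so Ordovician.
C: 130 Ma lies in 145–66 Ma, so Cretaceous.
D: 781 Ma lies in 1000–720 Ma, so Tonian.
Oldest = 781 Ma, youngest = 130 Ma → span 651 Myr.

A — Cambrian; B — Ordovician; C — Cretaceous; D — Tonian; span 651 million years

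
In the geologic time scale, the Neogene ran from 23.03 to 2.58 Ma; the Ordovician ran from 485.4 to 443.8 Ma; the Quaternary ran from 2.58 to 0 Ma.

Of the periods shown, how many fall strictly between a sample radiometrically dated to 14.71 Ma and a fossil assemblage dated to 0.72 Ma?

The older date is 14.71 Ma and the younger is 0.72 Ma.
No period both begins after 14.71 Ma and ends before 0.72 Ma, so the count is 0.

0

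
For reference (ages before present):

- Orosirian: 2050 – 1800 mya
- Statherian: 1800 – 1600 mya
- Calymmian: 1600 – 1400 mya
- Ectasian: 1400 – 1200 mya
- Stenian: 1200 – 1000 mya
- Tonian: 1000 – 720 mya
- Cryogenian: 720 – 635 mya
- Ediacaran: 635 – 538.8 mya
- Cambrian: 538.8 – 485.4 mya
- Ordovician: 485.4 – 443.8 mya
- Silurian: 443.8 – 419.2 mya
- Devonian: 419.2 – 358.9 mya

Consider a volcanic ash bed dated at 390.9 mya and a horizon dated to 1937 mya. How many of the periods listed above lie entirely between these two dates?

10

The older date is 1937 Ma and the younger is 390.9 Ma.
Periods with start < 1937 and end > 390.9 Ma: Statherian (1800–1600), Calymmian (1600–1400), Ectasian (1400–1200), Stenian (1200–1000), Tonian (1000–720), Cryogenian (720–635), Ediacaran (635–538.8), Cambrian (538.8–485.4), Ordovician (485.4–443.8), Silurian (443.8–419.2).
That is 10 complete periods.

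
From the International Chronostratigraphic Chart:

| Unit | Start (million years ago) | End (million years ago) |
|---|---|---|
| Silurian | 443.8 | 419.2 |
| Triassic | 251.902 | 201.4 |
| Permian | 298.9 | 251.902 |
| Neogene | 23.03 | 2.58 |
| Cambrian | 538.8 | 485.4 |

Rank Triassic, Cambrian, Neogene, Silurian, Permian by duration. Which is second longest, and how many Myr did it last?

Triassic, 50.502 million years

Durations: Triassic 50.502; Cambrian 53.4; Neogene 20.45; Silurian 24.6; Permian 46.998 Myr.
Sorted longest-first: Cambrian (53.4), Triassic (50.502), Permian (46.998), Silurian (24.6), Neogene (20.45).
The second longest is Triassic at 50.502 Myr.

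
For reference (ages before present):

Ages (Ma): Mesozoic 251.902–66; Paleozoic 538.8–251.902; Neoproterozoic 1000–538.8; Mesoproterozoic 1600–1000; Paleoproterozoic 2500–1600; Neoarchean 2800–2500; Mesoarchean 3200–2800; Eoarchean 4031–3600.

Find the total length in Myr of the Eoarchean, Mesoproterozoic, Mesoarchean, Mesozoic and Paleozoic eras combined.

1903.8 million years

Duration is start − end for each: (4031 − 3600) + (1600 − 1000) + (3200 − 2800) + (251.902 − 66) + (538.8 − 251.902).
That is 431 + 600 + 400 + 185.902 + 286.898, which totals 1903.8 million years.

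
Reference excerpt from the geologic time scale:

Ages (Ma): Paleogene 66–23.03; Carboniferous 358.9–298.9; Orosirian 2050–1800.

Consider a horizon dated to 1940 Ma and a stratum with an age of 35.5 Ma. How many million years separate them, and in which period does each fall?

Elapsed time: 1940 − 35.5 = 1904.5 Myr.
1940 Ma lies within 2050–1800 Ma: Orosirian.
35.5 Ma lies within 66–23.03 Ma: Paleogene.

1904.5 million years apart; the first in the Orosirian, the second in the Paleogene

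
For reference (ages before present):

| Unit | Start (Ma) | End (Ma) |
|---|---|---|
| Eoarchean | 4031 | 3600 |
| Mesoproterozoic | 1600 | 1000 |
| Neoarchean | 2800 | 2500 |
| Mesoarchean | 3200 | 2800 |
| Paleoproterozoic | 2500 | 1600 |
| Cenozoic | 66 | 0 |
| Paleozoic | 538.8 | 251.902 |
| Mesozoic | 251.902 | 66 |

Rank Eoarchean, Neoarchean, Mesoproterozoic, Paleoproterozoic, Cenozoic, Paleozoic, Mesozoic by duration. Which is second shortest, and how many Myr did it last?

Start − end for each: Eoarchean 4031 − 3600 = 431; Neoarchean 2800 − 2500 = 300; Mesoproterozoic 1600 − 1000 = 600; Paleoproterozoic 2500 − 1600 = 900; Cenozoic 66 − 0 = 66; Paleozoic 538.8 − 251.902 = 286.898; Mesozoic 251.902 − 66 = 185.902.
Ranking these from shortest: Cenozoic < Mesozoic < Paleozoic < Neoarchean < Eoarchean < Mesoproterozoic < Paleoproterozoic.
Position 2 in that ranking is Mesozoic, which lasted 185.902 Myr.

Mesozoic, 185.902 million years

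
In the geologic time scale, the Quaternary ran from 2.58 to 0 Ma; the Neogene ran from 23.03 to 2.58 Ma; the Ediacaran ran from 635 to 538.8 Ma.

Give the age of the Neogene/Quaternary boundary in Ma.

2.58 Ma

The Neogene ends and the Quaternary begins at 2.58 Ma.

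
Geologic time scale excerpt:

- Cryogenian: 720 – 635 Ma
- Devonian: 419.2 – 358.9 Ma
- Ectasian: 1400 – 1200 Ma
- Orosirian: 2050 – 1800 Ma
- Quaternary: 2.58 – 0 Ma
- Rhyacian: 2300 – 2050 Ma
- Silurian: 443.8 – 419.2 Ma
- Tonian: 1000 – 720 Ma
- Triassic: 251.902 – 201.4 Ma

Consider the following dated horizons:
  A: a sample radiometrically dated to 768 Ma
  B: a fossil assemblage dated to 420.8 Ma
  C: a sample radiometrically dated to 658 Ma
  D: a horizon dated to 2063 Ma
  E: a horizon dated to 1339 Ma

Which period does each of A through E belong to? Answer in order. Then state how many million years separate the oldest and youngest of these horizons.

Match each age against the start–end ranges in the excerpt: A = 768 Ma → Tonian (1000–720); B = 420.8 Ma → Silurian (443.8–419.2); C = 658 Ma → Cryogenian (720–635); D = 2063 Ma → Rhyacian (2300–2050); E = 1339 Ma → Ectasian (1400–1200).
The largest age is 2063 Ma and the smallest is 420.8 Ma; their difference is 1642.2 Myr.

A — Tonian; B — Silurian; C — Cryogenian; D — Rhyacian; E — Ectasian; span 1642.2 million years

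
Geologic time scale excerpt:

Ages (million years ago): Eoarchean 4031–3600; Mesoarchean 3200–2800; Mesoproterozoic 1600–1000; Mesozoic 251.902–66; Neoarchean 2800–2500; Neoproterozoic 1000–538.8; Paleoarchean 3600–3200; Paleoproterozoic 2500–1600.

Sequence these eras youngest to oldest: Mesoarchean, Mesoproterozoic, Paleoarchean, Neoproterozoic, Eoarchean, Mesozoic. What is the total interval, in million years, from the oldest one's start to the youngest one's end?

Start ages (Ma): Eoarchean 4031, Paleoarchean 3600, Mesoarchean 3200, Mesoproterozoic 1600, Neoproterozoic 1000, Mesozoic 251.902.
Ordered youngest to oldest: Mesozoic, Neoproterozoic, Mesoproterozoic, Mesoarchean, Paleoarchean, Eoarchean.
Span = 4031 − 66 = 3965 Myr.

Mesozoic, Neoproterozoic, Mesoproterozoic, Mesoarchean, Paleoarchean, Eoarchean; total span 3965 Myr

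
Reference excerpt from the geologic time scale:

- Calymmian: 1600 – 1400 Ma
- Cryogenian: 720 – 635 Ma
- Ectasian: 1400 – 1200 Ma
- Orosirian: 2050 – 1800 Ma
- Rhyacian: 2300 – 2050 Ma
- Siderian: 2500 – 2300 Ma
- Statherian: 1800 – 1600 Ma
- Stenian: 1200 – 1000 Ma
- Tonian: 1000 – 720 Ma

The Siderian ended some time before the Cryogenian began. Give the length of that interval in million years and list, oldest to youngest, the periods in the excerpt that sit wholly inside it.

The Siderian closes at 2300 Ma and the Cryogenian opens at 720 Ma, so the interval is 2300 − 720 = 1580 Myr.
A period fits inside if it starts at or after 2300 Ma and ends at or before 720 Ma; oldest first that gives Rhyacian, Orosirian, Statherian, Calymmian, Ectasian, Stenian, Tonian.

1580 million years; Rhyacian, Orosirian, Statherian, Calymmian, Ectasian, Stenian, Tonian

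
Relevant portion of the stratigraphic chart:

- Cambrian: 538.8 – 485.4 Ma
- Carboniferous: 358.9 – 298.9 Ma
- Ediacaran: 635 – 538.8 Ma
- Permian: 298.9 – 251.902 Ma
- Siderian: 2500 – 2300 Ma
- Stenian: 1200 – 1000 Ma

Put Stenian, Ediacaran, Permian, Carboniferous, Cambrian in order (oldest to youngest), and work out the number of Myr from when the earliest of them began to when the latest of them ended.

From the excerpt: Stenian 1200–1000; Ediacaran 635–538.8; Permian 298.9–251.902; Carboniferous 358.9–298.9; Cambrian 538.8–485.4 (Ma).
Larger Ma is earlier, so the oldest is Stenian and the youngest is Permian; oldest to youngest: Stenian, Ediacaran, Cambrian, Carboniferous, Permian.
Oldest start 1200 minus youngest end 251.902 gives 948.098 Myr overall.

Stenian → Ediacaran → Cambrian → Carboniferous → Permian; total span 948.098 Myr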